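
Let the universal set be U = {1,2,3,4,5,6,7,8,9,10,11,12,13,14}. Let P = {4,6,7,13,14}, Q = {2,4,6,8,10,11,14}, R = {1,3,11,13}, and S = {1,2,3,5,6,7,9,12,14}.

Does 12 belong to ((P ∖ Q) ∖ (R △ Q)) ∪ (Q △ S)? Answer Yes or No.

12 ∉ P and 12 ∉ Q, so 12 ∉ P ∖ Q
12 ∉ R and 12 ∉ Q, so 12 ∉ R △ Q
12 ∉ (P ∖ Q) and 12 ∉ (R △ Q), so 12 ∉ (P ∖ Q) ∖ (R △ Q)
12 ∉ Q and 12 ∈ S, so 12 ∈ Q △ S
12 ∉ ((P ∖ Q) ∖ (R △ Q)) and 12 ∈ (Q △ S), so 12 ∈ ((P ∖ Q) ∖ (R △ Q)) ∪ (Q △ S)

Yes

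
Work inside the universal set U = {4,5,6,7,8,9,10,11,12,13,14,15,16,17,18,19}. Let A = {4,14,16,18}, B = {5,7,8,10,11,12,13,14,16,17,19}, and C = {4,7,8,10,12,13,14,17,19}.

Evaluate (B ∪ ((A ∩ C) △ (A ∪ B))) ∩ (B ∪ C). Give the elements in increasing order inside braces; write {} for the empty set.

{5,7,8,10,11,12,13,14,16,17,19}

A ∩ C = {4,14}
A ∪ B = {4,5,7,8,10,11,12,13,14,16,17,18,19}
(A ∩ C) △ (A ∪ B) = {5,7,8,10,11,12,13,16,17,18,19}
B ∪ ((A ∩ C) △ (A ∪ B)) = {5,7,8,10,11,12,13,14,16,17,18,19}
B ∪ C = {4,5,7,8,10,11,12,13,14,16,17,19}
(B ∪ ((A ∩ C) △ (A ∪ B))) ∩ (B ∪ C) = {5,7,8,10,11,12,13,14,16,17,19}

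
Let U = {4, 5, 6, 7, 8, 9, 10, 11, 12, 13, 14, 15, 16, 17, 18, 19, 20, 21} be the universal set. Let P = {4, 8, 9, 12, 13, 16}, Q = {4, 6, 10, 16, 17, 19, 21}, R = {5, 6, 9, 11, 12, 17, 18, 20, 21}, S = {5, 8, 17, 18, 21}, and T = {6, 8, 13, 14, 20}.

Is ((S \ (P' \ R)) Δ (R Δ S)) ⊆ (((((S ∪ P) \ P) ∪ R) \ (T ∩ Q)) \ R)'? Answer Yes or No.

Yes

P' = {5, 6, 7, 10, 11, 14, 15, 17, 18, 19, 20, 21}
P' \ R = {7, 10, 14, 15, 19}
S \ (P' \ R) = {5, 8, 17, 18, 21}
R Δ S = {6, 8, 9, 11, 12, 20}
(S \ (P' \ R)) Δ (R Δ S) = {5, 6, 9, 11, 12, 17, 18, 20, 21}
S ∪ P = {4, 5, 8, 9, 12, 13, 16, 17, 18, 21}
(S ∪ P) \ P = {5, 17, 18, 21}
((S ∪ P) \ P) ∪ R = {5, 6, 9, 11, 12, 17, 18, 20, 21}
T ∩ Q = {6}
(((S ∪ P) \ P) ∪ R) \ (T ∩ Q) = {5, 9, 11, 12, 17, 18, 20, 21}
((((S ∪ P) \ P) ∪ R) \ (T ∩ Q)) \ R = {}
(((((S ∪ P) \ P) ∪ R) \ (T ∩ Q)) \ R)' = {4, 5, 6, 7, 8, 9, 10, 11, 12, 13, 14, 15, 16, 17, 18, 19, 20, 21}
Every element of {5, 6, 9, 11, 12, 17, 18, 20, 21} is in {4, 5, 6, 7, 8, 9, 10, 11, 12, 13, 14, 15, 16, 17, 18, 19, 20, 21}, so (S \ (P' \ R)) Δ (R Δ S) ⊆ (((((S ∪ P) \ P) ∪ R) \ (T ∩ Q)) \ R)'.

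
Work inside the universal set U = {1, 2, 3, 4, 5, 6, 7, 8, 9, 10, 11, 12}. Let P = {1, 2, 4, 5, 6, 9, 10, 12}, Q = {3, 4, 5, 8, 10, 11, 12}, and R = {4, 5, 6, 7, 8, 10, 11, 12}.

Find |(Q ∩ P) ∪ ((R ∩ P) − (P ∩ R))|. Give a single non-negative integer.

Q ∩ P = {4, 5, 10, 12}
R ∩ P = {4, 5, 6, 10, 12}
P ∩ R = {4, 5, 6, 10, 12}
(R ∩ P) − (P ∩ R) = {}
(Q ∩ P) ∪ ((R ∩ P) − (P ∩ R)) = {4, 5, 10, 12}
|(Q ∩ P) ∪ ((R ∩ P) − (P ∩ R))| = 4

4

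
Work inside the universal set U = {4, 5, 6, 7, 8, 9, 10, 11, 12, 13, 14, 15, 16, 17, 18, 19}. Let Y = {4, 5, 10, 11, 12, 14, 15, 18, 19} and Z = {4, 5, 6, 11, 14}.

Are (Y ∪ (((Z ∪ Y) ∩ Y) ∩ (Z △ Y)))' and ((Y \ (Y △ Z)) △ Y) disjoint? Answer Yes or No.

Z ∪ Y = {4, 5, 6, 10, 11, 12, 14, 15, 18, 19}
(Z ∪ Y) ∩ Y = {4, 5, 10, 11, 12, 14, 15, 18, 19}
Z △ Y = {6, 10, 12, 15, 18, 19}
((Z ∪ Y) ∩ Y) ∩ (Z △ Y) = {10, 12, 15, 18, 19}
Y ∪ (((Z ∪ Y) ∩ Y) ∩ (Z △ Y)) = {4, 5, 10, 11, 12, 14, 15, 18, 19}
(Y ∪ (((Z ∪ Y) ∩ Y) ∩ (Z △ Y)))' = {6, 7, 8, 9, 13, 16, 17}
Y △ Z = {6, 10, 12, 15, 18, 19}
Y \ (Y △ Z) = {4, 5, 11, 14}
(Y \ (Y △ Z)) △ Y = {10, 12, 15, 18, 19}
{6, 7, 8, 9, 13, 16, 17} and {10, 12, 15, 18, 19} share no elements.

Yes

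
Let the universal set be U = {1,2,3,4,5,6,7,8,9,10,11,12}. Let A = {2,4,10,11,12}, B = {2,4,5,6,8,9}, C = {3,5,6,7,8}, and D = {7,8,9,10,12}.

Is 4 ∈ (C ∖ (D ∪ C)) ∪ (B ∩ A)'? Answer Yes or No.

No

4 ∉ D and 4 ∉ C, so 4 ∉ D ∪ C
4 ∉ C and 4 ∉ (D ∪ C), so 4 ∉ C ∖ (D ∪ C)
4 ∈ B and 4 ∈ A, so 4 ∈ B ∩ A
4 ∉ (B ∩ A)' since 4 ∈ (B ∩ A)
4 ∉ (C ∖ (D ∪ C)) and 4 ∉ (B ∩ A)', so 4 ∉ (C ∖ (D ∪ C)) ∪ (B ∩ A)'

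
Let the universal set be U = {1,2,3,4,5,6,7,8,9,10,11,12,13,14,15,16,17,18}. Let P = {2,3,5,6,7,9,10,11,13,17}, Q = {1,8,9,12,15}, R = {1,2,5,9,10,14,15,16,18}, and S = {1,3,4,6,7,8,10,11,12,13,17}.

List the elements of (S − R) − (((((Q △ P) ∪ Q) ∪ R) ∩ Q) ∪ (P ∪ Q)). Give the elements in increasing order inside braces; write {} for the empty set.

{4}

S − R = {3,4,6,7,8,11,12,13,17}
Q △ P = {1,2,3,5,6,7,8,10,11,12,13,15,17}
(Q △ P) ∪ Q = {1,2,3,5,6,7,8,9,10,11,12,13,15,17}
((Q △ P) ∪ Q) ∪ R = {1,2,3,5,6,7,8,9,10,11,12,13,14,15,16,17,18}
(((Q △ P) ∪ Q) ∪ R) ∩ Q = {1,8,9,12,15}
P ∪ Q = {1,2,3,5,6,7,8,9,10,11,12,13,15,17}
((((Q △ P) ∪ Q) ∪ R) ∩ Q) ∪ (P ∪ Q) = {1,2,3,5,6,7,8,9,10,11,12,13,15,17}
(S − R) − (((((Q △ P) ∪ Q) ∪ R) ∩ Q) ∪ (P ∪ Q)) = {4}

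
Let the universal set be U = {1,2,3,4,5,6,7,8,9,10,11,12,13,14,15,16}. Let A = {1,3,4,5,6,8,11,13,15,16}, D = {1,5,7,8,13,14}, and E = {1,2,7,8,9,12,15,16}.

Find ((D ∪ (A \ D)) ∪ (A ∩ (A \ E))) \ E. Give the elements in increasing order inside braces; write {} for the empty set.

{3,4,5,6,11,13,14}

A \ D = {3,4,6,11,15,16}
D ∪ (A \ D) = {1,3,4,5,6,7,8,11,13,14,15,16}
A \ E = {3,4,5,6,11,13}
A ∩ (A \ E) = {3,4,5,6,11,13}
(D ∪ (A \ D)) ∪ (A ∩ (A \ E)) = {1,3,4,5,6,7,8,11,13,14,15,16}
((D ∪ (A \ D)) ∪ (A ∩ (A \ E))) \ E = {3,4,5,6,11,13,14}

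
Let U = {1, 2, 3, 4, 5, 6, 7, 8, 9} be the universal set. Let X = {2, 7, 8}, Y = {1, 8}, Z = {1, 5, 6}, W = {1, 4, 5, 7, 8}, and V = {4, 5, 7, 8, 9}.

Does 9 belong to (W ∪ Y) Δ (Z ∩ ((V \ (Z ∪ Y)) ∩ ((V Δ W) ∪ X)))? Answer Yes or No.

9 ∉ W and 9 ∉ Y, so 9 ∉ W ∪ Y
9 ∉ Z and 9 ∉ Y, so 9 ∉ Z ∪ Y
9 ∈ V and 9 ∉ (Z ∪ Y), so 9 ∈ V \ (Z ∪ Y)
9 ∈ V and 9 ∉ W, so 9 ∈ V Δ W
9 ∈ (V Δ W) and 9 ∉ X, so 9 ∈ (V Δ W) ∪ X
9 ∈ (V \ (Z ∪ Y)) and 9 ∈ ((V Δ W) ∪ X), so 9 ∈ (V \ (Z ∪ Y)) ∩ ((V Δ W) ∪ X)
9 ∉ Z and 9 ∈ ((V \ (Z ∪ Y)) ∩ ((V Δ W) ∪ X)), so 9 ∉ Z ∩ ((V \ (Z ∪ Y)) ∩ ((V Δ W) ∪ X))
9 ∉ (W ∪ Y) and 9 ∉ (Z ∩ ((V \ (Z ∪ Y)) ∩ ((V Δ W) ∪ X))), so 9 ∉ (W ∪ Y) Δ (Z ∩ ((V \ (Z ∪ Y)) ∩ ((V Δ W) ∪ X)))

No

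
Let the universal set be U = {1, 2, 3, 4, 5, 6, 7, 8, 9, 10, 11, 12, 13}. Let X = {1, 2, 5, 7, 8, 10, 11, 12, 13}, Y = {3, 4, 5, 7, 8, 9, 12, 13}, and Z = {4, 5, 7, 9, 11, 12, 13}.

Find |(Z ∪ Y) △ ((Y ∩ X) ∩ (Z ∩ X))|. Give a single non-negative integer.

5

Z ∪ Y = {3, 4, 5, 7, 8, 9, 11, 12, 13}
Y ∩ X = {5, 7, 8, 12, 13}
Z ∩ X = {5, 7, 11, 12, 13}
(Y ∩ X) ∩ (Z ∩ X) = {5, 7, 12, 13}
(Z ∪ Y) △ ((Y ∩ X) ∩ (Z ∩ X)) = {3, 4, 8, 9, 11}
|(Z ∪ Y) △ ((Y ∩ X) ∩ (Z ∩ X))| = 5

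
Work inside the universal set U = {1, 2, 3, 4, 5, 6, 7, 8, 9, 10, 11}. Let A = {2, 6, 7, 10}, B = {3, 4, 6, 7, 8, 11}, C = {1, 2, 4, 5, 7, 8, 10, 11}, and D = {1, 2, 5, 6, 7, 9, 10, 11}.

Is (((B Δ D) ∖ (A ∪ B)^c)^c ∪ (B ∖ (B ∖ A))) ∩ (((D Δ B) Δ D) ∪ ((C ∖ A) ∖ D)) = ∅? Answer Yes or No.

No

B Δ D = {1, 2, 3, 4, 5, 8, 9, 10}
A ∪ B = {2, 3, 4, 6, 7, 8, 10, 11}
(A ∪ B)^c = {1, 5, 9}
(B Δ D) ∖ (A ∪ B)^c = {2, 3, 4, 8, 10}
((B Δ D) ∖ (A ∪ B)^c)^c = {1, 5, 6, 7, 9, 11}
B ∖ A = {3, 4, 8, 11}
B ∖ (B ∖ A) = {6, 7}
((B Δ D) ∖ (A ∪ B)^c)^c ∪ (B ∖ (B ∖ A)) = {1, 5, 6, 7, 9, 11}
D Δ B = {1, 2, 3, 4, 5, 8, 9, 10}
(D Δ B) Δ D = {3, 4, 6, 7, 8, 11}
C ∖ A = {1, 4, 5, 8, 11}
(C ∖ A) ∖ D = {4, 8}
((D Δ B) Δ D) ∪ ((C ∖ A) ∖ D) = {3, 4, 6, 7, 8, 11}
6 lies in both, so they are not disjoint.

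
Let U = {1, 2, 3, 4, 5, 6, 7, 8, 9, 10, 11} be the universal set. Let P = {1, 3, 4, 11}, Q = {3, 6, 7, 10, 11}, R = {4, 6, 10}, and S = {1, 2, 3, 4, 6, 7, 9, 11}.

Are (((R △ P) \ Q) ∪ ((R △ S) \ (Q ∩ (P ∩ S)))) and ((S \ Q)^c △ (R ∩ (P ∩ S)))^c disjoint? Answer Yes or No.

No

R △ P = {1, 3, 6, 10, 11}
(R △ P) \ Q = {1}
R △ S = {1, 2, 3, 7, 9, 10, 11}
P ∩ S = {1, 3, 4, 11}
Q ∩ (P ∩ S) = {3, 11}
(R △ S) \ (Q ∩ (P ∩ S)) = {1, 2, 7, 9, 10}
((R △ P) \ Q) ∪ ((R △ S) \ (Q ∩ (P ∩ S))) = {1, 2, 7, 9, 10}
S \ Q = {1, 2, 4, 9}
(S \ Q)^c = {3, 5, 6, 7, 8, 10, 11}
R ∩ (P ∩ S) = {4}
(S \ Q)^c △ (R ∩ (P ∩ S)) = {3, 4, 5, 6, 7, 8, 10, 11}
((S \ Q)^c △ (R ∩ (P ∩ S)))^c = {1, 2, 9}
1 lies in both, so they are not disjoint.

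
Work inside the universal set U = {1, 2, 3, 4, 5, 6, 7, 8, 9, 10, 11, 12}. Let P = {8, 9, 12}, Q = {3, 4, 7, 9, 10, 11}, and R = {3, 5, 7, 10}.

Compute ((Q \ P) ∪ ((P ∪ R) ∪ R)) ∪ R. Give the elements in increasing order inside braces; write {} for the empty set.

{3, 4, 5, 7, 8, 9, 10, 11, 12}

Q \ P = {3, 4, 7, 10, 11}
P ∪ R = {3, 5, 7, 8, 9, 10, 12}
(P ∪ R) ∪ R = {3, 5, 7, 8, 9, 10, 12}
(Q \ P) ∪ ((P ∪ R) ∪ R) = {3, 4, 5, 7, 8, 9, 10, 11, 12}
((Q \ P) ∪ ((P ∪ R) ∪ R)) ∪ R = {3, 4, 5, 7, 8, 9, 10, 11, 12}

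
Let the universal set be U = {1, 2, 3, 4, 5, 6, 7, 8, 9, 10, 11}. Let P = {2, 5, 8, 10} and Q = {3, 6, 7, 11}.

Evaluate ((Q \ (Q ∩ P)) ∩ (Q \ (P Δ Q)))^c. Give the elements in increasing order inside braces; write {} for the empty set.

Q ∩ P = {}
Q \ (Q ∩ P) = {3, 6, 7, 11}
P Δ Q = {2, 3, 5, 6, 7, 8, 10, 11}
Q \ (P Δ Q) = {}
(Q \ (Q ∩ P)) ∩ (Q \ (P Δ Q)) = {}
((Q \ (Q ∩ P)) ∩ (Q \ (P Δ Q)))^c = {1, 2, 3, 4, 5, 6, 7, 8, 9, 10, 11}

{1, 2, 3, 4, 5, 6, 7, 8, 9, 10, 11}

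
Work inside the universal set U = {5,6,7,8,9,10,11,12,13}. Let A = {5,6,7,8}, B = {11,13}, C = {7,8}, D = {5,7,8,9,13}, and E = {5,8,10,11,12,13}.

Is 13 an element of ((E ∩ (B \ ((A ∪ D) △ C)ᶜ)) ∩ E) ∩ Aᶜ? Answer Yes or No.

Yes

13 ∉ A and 13 ∈ D, so 13 ∈ A ∪ D
13 ∈ (A ∪ D) and 13 ∉ C, so 13 ∈ (A ∪ D) △ C
13 ∉ ((A ∪ D) △ C)ᶜ since 13 ∈ ((A ∪ D) △ C)
13 ∈ B and 13 ∉ ((A ∪ D) △ C)ᶜ, so 13 ∈ B \ ((A ∪ D) △ C)ᶜ
13 ∈ E and 13 ∈ (B \ ((A ∪ D) △ C)ᶜ), so 13 ∈ E ∩ (B \ ((A ∪ D) △ C)ᶜ)
13 ∈ (E ∩ (B \ ((A ∪ D) △ C)ᶜ)) and 13 ∈ E, so 13 ∈ (E ∩ (B \ ((A ∪ D) △ C)ᶜ)) ∩ E
13 ∉ A, so 13 ∈ Aᶜ
13 ∈ ((E ∩ (B \ ((A ∪ D) △ C)ᶜ)) ∩ E) and 13 ∈ Aᶜ, so 13 ∈ ((E ∩ (B \ ((A ∪ D) △ C)ᶜ)) ∩ E) ∩ Aᶜ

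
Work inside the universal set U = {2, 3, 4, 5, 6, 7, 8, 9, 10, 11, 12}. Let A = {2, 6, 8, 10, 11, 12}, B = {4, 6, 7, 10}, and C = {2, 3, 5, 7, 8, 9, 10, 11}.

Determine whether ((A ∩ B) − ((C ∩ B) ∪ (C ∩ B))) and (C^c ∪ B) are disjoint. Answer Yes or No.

No

A ∩ B = {6, 10}
C ∩ B = {7, 10}
(C ∩ B) ∪ (C ∩ B) = {7, 10}
(A ∩ B) − ((C ∩ B) ∪ (C ∩ B)) = {6}
C^c = {4, 6, 12}
C^c ∪ B = {4, 6, 7, 10, 12}
6 lies in both, so they are not disjoint.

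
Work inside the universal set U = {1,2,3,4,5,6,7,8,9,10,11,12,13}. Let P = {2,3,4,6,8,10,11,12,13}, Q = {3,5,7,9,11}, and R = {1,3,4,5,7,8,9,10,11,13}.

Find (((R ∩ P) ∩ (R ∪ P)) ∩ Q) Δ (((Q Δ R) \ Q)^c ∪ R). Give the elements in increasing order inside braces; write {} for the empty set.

{1,2,4,5,6,7,8,9,10,12,13}

R ∩ P = {3,4,8,10,11,13}
R ∪ P = {1,2,3,4,5,6,7,8,9,10,11,12,13}
(R ∩ P) ∩ (R ∪ P) = {3,4,8,10,11,13}
((R ∩ P) ∩ (R ∪ P)) ∩ Q = {3,11}
Q Δ R = {1,4,8,10,13}
(Q Δ R) \ Q = {1,4,8,10,13}
((Q Δ R) \ Q)^c = {2,3,5,6,7,9,11,12}
((Q Δ R) \ Q)^c ∪ R = {1,2,3,4,5,6,7,8,9,10,11,12,13}
(((R ∩ P) ∩ (R ∪ P)) ∩ Q) Δ (((Q Δ R) \ Q)^c ∪ R) = {1,2,4,5,6,7,8,9,10,12,13}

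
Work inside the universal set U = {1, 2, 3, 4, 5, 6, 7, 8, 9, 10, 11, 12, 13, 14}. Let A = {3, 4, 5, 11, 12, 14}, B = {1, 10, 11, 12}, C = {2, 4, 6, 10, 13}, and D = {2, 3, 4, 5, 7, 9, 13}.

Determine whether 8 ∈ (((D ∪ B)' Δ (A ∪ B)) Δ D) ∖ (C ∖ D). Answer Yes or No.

Yes

8 ∉ D and 8 ∉ B, so 8 ∉ D ∪ B
8 ∈ (D ∪ B)' since 8 ∉ (D ∪ B)
8 ∉ A and 8 ∉ B, so 8 ∉ A ∪ B
8 ∈ (D ∪ B)' and 8 ∉ (A ∪ B), so 8 ∈ (D ∪ B)' Δ (A ∪ B)
8 ∈ ((D ∪ B)' Δ (A ∪ B)) and 8 ∉ D, so 8 ∈ ((D ∪ B)' Δ (A ∪ B)) Δ D
8 ∉ C and 8 ∉ D, so 8 ∉ C ∖ D
8 ∈ (((D ∪ B)' Δ (A ∪ B)) Δ D) and 8 ∉ (C ∖ D), so 8 ∈ (((D ∪ B)' Δ (A ∪ B)) Δ D) ∖ (C ∖ D)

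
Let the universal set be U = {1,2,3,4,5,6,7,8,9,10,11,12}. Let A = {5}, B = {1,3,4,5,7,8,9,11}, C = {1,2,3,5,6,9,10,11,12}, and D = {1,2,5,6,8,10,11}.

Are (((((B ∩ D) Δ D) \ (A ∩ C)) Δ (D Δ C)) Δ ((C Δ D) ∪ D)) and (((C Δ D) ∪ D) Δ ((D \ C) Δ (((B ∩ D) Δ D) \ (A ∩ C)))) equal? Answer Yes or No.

No

B ∩ D = {1,5,8,11}
(B ∩ D) Δ D = {2,6,10}
A ∩ C = {5}
((B ∩ D) Δ D) \ (A ∩ C) = {2,6,10}
D Δ C = {3,8,9,12}
(((B ∩ D) Δ D) \ (A ∩ C)) Δ (D Δ C) = {2,3,6,8,9,10,12}
C Δ D = {3,8,9,12}
(C Δ D) ∪ D = {1,2,3,5,6,8,9,10,11,12}
((((B ∩ D) Δ D) \ (A ∩ C)) Δ (D Δ C)) Δ ((C Δ D) ∪ D) = {1,5,11}
D \ C = {8}
(D \ C) Δ (((B ∩ D) Δ D) \ (A ∩ C)) = {2,6,8,10}
((C Δ D) ∪ D) Δ ((D \ C) Δ (((B ∩ D) Δ D) \ (A ∩ C))) = {1,3,5,9,11,12}
3 ∈ ((C Δ D) ∪ D) Δ ((D \ C) Δ (((B ∩ D) Δ D) \ (A ∩ C))) but 3 ∉ ((((B ∩ D) Δ D) \ (A ∩ C)) Δ (D Δ C)) Δ ((C Δ D) ∪ D), so they differ.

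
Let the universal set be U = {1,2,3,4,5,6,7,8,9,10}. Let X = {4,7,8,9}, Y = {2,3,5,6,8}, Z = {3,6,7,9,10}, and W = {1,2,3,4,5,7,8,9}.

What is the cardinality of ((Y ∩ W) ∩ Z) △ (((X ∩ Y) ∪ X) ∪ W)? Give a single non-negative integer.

7

Y ∩ W = {2,3,5,8}
(Y ∩ W) ∩ Z = {3}
X ∩ Y = {8}
(X ∩ Y) ∪ X = {4,7,8,9}
((X ∩ Y) ∪ X) ∪ W = {1,2,3,4,5,7,8,9}
((Y ∩ W) ∩ Z) △ (((X ∩ Y) ∪ X) ∪ W) = {1,2,4,5,7,8,9}
|((Y ∩ W) ∩ Z) △ (((X ∩ Y) ∪ X) ∪ W)| = 7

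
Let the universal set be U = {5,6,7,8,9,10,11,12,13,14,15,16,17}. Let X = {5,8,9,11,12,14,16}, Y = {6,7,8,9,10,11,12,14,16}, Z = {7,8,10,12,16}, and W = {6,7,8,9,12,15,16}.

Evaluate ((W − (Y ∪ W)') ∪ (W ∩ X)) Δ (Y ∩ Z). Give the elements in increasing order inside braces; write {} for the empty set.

Y ∪ W = {6,7,8,9,10,11,12,14,15,16}
(Y ∪ W)' = {5,13,17}
W − (Y ∪ W)' = {6,7,8,9,12,15,16}
W ∩ X = {8,9,12,16}
(W − (Y ∪ W)') ∪ (W ∩ X) = {6,7,8,9,12,15,16}
Y ∩ Z = {7,8,10,12,16}
((W − (Y ∪ W)') ∪ (W ∩ X)) Δ (Y ∩ Z) = {6,9,10,15}

{6,9,10,15}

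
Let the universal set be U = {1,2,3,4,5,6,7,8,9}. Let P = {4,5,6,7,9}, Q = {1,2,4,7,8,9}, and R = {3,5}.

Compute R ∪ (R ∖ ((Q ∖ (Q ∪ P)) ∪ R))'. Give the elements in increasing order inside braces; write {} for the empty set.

{1,2,3,4,5,6,7,8,9}

Q ∪ P = {1,2,4,5,6,7,8,9}
Q ∖ (Q ∪ P) = {}
(Q ∖ (Q ∪ P)) ∪ R = {3,5}
R ∖ ((Q ∖ (Q ∪ P)) ∪ R) = {}
(R ∖ ((Q ∖ (Q ∪ P)) ∪ R))' = {1,2,3,4,5,6,7,8,9}
R ∪ (R ∖ ((Q ∖ (Q ∪ P)) ∪ R))' = {1,2,3,4,5,6,7,8,9}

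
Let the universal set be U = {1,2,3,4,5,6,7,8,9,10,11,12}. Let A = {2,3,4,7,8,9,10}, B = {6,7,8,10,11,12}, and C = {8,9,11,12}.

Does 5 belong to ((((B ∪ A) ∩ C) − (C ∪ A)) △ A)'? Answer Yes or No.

Yes

5 ∉ B and 5 ∉ A, so 5 ∉ B ∪ A
5 ∉ (B ∪ A) and 5 ∉ C, so 5 ∉ (B ∪ A) ∩ C
5 ∉ C and 5 ∉ A, so 5 ∉ C ∪ A
5 ∉ ((B ∪ A) ∩ C) and 5 ∉ (C ∪ A), so 5 ∉ ((B ∪ A) ∩ C) − (C ∪ A)
5 ∉ (((B ∪ A) ∩ C) − (C ∪ A)) and 5 ∉ A, so 5 ∉ (((B ∪ A) ∩ C) − (C ∪ A)) △ A
5 ∈ ((((B ∪ A) ∩ C) − (C ∪ A)) △ A)' since 5 ∉ ((((B ∪ A) ∩ C) − (C ∪ A)) △ A)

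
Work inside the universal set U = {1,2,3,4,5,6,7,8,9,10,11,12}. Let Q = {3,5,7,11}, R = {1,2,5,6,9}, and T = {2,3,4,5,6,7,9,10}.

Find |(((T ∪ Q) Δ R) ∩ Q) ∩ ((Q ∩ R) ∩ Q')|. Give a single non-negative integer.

0

T ∪ Q = {2,3,4,5,6,7,9,10,11}
(T ∪ Q) Δ R = {1,3,4,7,10,11}
((T ∪ Q) Δ R) ∩ Q = {3,7,11}
Q ∩ R = {5}
Q' = {1,2,4,6,8,9,10,12}
(Q ∩ R) ∩ Q' = {}
(((T ∪ Q) Δ R) ∩ Q) ∩ ((Q ∩ R) ∩ Q') = {}
|(((T ∪ Q) Δ R) ∩ Q) ∩ ((Q ∩ R) ∩ Q')| = 0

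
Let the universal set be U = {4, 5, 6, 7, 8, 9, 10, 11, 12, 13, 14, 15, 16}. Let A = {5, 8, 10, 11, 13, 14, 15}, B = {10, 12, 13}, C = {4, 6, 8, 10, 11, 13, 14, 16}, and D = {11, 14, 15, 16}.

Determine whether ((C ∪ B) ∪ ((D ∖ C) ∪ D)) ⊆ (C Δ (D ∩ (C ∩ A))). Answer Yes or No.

C ∪ B = {4, 6, 8, 10, 11, 12, 13, 14, 16}
D ∖ C = {15}
(D ∖ C) ∪ D = {11, 14, 15, 16}
(C ∪ B) ∪ ((D ∖ C) ∪ D) = {4, 6, 8, 10, 11, 12, 13, 14, 15, 16}
C ∩ A = {8, 10, 11, 13, 14}
D ∩ (C ∩ A) = {11, 14}
C Δ (D ∩ (C ∩ A)) = {4, 6, 8, 10, 13, 16}
11 ∈ (C ∪ B) ∪ ((D ∖ C) ∪ D) but 11 ∉ C Δ (D ∩ (C ∩ A)), so the inclusion fails.

No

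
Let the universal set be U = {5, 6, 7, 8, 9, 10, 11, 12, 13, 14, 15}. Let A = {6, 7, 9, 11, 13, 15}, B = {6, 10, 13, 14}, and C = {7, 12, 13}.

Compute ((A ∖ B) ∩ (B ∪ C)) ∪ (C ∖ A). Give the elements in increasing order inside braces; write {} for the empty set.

A ∖ B = {7, 9, 11, 15}
B ∪ C = {6, 7, 10, 12, 13, 14}
(A ∖ B) ∩ (B ∪ C) = {7}
C ∖ A = {12}
((A ∖ B) ∩ (B ∪ C)) ∪ (C ∖ A) = {7, 12}

{7, 12}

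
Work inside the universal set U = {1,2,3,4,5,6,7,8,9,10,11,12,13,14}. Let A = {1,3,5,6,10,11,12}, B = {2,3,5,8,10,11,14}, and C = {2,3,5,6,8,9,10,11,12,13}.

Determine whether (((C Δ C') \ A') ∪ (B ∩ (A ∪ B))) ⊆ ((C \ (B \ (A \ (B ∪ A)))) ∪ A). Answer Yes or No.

No

C' = {1,4,7,14}
C Δ C' = {1,2,3,4,5,6,7,8,9,10,11,12,13,14}
A' = {2,4,7,8,9,13,14}
(C Δ C') \ A' = {1,3,5,6,10,11,12}
A ∪ B = {1,2,3,5,6,8,10,11,12,14}
B ∩ (A ∪ B) = {2,3,5,8,10,11,14}
((C Δ C') \ A') ∪ (B ∩ (A ∪ B)) = {1,2,3,5,6,8,10,11,12,14}
B ∪ A = {1,2,3,5,6,8,10,11,12,14}
A \ (B ∪ A) = {}
B \ (A \ (B ∪ A)) = {2,3,5,8,10,11,14}
C \ (B \ (A \ (B ∪ A))) = {6,9,12,13}
(C \ (B \ (A \ (B ∪ A)))) ∪ A = {1,3,5,6,9,10,11,12,13}
2 ∈ ((C Δ C') \ A') ∪ (B ∩ (A ∪ B)) but 2 ∉ (C \ (B \ (A \ (B ∪ A)))) ∪ A, so the inclusion fails.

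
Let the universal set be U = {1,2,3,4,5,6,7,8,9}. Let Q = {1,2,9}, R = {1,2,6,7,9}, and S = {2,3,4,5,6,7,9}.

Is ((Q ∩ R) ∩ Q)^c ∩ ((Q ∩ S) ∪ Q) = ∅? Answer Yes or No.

Q ∩ R = {1,2,9}
(Q ∩ R) ∩ Q = {1,2,9}
((Q ∩ R) ∩ Q)^c = {3,4,5,6,7,8}
Q ∩ S = {2,9}
(Q ∩ S) ∪ Q = {1,2,9}
{3,4,5,6,7,8} and {1,2,9} share no elements.

Yes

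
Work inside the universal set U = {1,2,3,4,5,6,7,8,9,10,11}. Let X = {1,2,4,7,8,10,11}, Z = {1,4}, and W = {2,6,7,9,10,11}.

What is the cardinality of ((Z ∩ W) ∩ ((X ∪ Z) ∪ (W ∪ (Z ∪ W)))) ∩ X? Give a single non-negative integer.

Z ∩ W = {}
X ∪ Z = {1,2,4,7,8,10,11}
Z ∪ W = {1,2,4,6,7,9,10,11}
W ∪ (Z ∪ W) = {1,2,4,6,7,9,10,11}
(X ∪ Z) ∪ (W ∪ (Z ∪ W)) = {1,2,4,6,7,8,9,10,11}
(Z ∩ W) ∩ ((X ∪ Z) ∪ (W ∪ (Z ∪ W))) = {}
((Z ∩ W) ∩ ((X ∪ Z) ∪ (W ∪ (Z ∪ W)))) ∩ X = {}
|((Z ∩ W) ∩ ((X ∪ Z) ∪ (W ∪ (Z ∪ W)))) ∩ X| = 0

0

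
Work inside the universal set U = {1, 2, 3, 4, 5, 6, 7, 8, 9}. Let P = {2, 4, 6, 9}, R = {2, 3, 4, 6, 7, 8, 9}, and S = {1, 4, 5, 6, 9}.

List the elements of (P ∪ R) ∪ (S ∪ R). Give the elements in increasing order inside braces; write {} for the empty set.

{1, 2, 3, 4, 5, 6, 7, 8, 9}

P ∪ R = {2, 3, 4, 6, 7, 8, 9}
S ∪ R = {1, 2, 3, 4, 5, 6, 7, 8, 9}
(P ∪ R) ∪ (S ∪ R) = {1, 2, 3, 4, 5, 6, 7, 8, 9}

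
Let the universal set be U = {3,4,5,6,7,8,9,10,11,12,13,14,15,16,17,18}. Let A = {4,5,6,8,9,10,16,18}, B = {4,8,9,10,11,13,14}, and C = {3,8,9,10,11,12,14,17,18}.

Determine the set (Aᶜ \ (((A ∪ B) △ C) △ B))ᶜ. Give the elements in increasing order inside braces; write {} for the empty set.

{3,4,5,6,8,9,10,11,12,14,16,17,18}

Aᶜ = {3,7,11,12,13,14,15,17}
A ∪ B = {4,5,6,8,9,10,11,13,14,16,18}
(A ∪ B) △ C = {3,4,5,6,12,13,16,17}
((A ∪ B) △ C) △ B = {3,5,6,8,9,10,11,12,14,16,17}
Aᶜ \ (((A ∪ B) △ C) △ B) = {7,13,15}
(Aᶜ \ (((A ∪ B) △ C) △ B))ᶜ = {3,4,5,6,8,9,10,11,12,14,16,17,18}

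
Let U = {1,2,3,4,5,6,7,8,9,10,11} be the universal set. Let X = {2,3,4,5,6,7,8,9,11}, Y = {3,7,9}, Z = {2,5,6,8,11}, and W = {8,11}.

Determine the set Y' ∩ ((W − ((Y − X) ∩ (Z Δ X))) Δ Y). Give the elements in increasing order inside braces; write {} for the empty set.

Y' = {1,2,4,5,6,8,10,11}
Y − X = {}
Z Δ X = {3,4,7,9}
(Y − X) ∩ (Z Δ X) = {}
W − ((Y − X) ∩ (Z Δ X)) = {8,11}
(W − ((Y − X) ∩ (Z Δ X))) Δ Y = {3,7,8,9,11}
Y' ∩ ((W − ((Y − X) ∩ (Z Δ X))) Δ Y) = {8,11}

{8,11}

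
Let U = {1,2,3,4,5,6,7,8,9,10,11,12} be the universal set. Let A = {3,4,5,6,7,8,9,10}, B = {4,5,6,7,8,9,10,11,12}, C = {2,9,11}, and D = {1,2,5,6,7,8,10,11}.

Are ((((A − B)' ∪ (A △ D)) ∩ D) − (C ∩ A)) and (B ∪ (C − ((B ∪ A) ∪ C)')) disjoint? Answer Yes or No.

No

A − B = {3}
(A − B)' = {1,2,4,5,6,7,8,9,10,11,12}
A △ D = {1,2,3,4,9,11}
(A − B)' ∪ (A △ D) = {1,2,3,4,5,6,7,8,9,10,11,12}
((A − B)' ∪ (A △ D)) ∩ D = {1,2,5,6,7,8,10,11}
C ∩ A = {9}
(((A − B)' ∪ (A △ D)) ∩ D) − (C ∩ A) = {1,2,5,6,7,8,10,11}
B ∪ A = {3,4,5,6,7,8,9,10,11,12}
(B ∪ A) ∪ C = {2,3,4,5,6,7,8,9,10,11,12}
((B ∪ A) ∪ C)' = {1}
C − ((B ∪ A) ∪ C)' = {2,9,11}
B ∪ (C − ((B ∪ A) ∪ C)') = {2,4,5,6,7,8,9,10,11,12}
2 lies in both, so they are not disjoint.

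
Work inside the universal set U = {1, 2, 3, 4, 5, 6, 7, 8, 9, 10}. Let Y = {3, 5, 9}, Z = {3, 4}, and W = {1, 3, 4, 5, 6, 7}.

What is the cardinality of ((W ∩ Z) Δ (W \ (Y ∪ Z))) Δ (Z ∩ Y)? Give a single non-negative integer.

W ∩ Z = {3, 4}
Y ∪ Z = {3, 4, 5, 9}
W \ (Y ∪ Z) = {1, 6, 7}
(W ∩ Z) Δ (W \ (Y ∪ Z)) = {1, 3, 4, 6, 7}
Z ∩ Y = {3}
((W ∩ Z) Δ (W \ (Y ∪ Z))) Δ (Z ∩ Y) = {1, 4, 6, 7}
|((W ∩ Z) Δ (W \ (Y ∪ Z))) Δ (Z ∩ Y)| = 4

4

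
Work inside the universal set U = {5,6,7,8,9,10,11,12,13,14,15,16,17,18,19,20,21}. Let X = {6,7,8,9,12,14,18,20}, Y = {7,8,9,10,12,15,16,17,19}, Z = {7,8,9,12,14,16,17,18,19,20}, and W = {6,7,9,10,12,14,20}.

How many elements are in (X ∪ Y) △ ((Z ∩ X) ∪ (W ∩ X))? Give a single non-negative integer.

X ∪ Y = {6,7,8,9,10,12,14,15,16,17,18,19,20}
Z ∩ X = {7,8,9,12,14,18,20}
W ∩ X = {6,7,9,12,14,20}
(Z ∩ X) ∪ (W ∩ X) = {6,7,8,9,12,14,18,20}
(X ∪ Y) △ ((Z ∩ X) ∪ (W ∩ X)) = {10,15,16,17,19}
|(X ∪ Y) △ ((Z ∩ X) ∪ (W ∩ X))| = 5

5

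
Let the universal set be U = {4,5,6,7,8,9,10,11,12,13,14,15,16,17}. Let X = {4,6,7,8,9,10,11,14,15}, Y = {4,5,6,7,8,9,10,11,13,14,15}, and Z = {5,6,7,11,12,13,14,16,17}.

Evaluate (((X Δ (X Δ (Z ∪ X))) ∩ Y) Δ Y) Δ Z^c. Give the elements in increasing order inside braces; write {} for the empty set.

Z ∪ X = {4,5,6,7,8,9,10,11,12,13,14,15,16,17}
X Δ (Z ∪ X) = {5,12,13,16,17}
X Δ (X Δ (Z ∪ X)) = {4,5,6,7,8,9,10,11,12,13,14,15,16,17}
(X Δ (X Δ (Z ∪ X))) ∩ Y = {4,5,6,7,8,9,10,11,13,14,15}
((X Δ (X Δ (Z ∪ X))) ∩ Y) Δ Y = {}
Z^c = {4,8,9,10,15}
(((X Δ (X Δ (Z ∪ X))) ∩ Y) Δ Y) Δ Z^c = {4,8,9,10,15}

{4,8,9,10,15}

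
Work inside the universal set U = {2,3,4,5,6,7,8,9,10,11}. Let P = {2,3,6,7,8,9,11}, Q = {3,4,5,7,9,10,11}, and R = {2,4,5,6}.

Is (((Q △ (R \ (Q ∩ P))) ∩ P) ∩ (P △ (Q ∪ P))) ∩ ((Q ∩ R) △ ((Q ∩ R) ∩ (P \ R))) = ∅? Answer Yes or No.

Q ∩ P = {3,7,9,11}
R \ (Q ∩ P) = {2,4,5,6}
Q △ (R \ (Q ∩ P)) = {2,3,6,7,9,10,11}
(Q △ (R \ (Q ∩ P))) ∩ P = {2,3,6,7,9,11}
Q ∪ P = {2,3,4,5,6,7,8,9,10,11}
P △ (Q ∪ P) = {4,5,10}
((Q △ (R \ (Q ∩ P))) ∩ P) ∩ (P △ (Q ∪ P)) = {}
Q ∩ R = {4,5}
P \ R = {3,7,8,9,11}
(Q ∩ R) ∩ (P \ R) = {}
(Q ∩ R) △ ((Q ∩ R) ∩ (P \ R)) = {4,5}
{} and {4,5} share no elements.

Yes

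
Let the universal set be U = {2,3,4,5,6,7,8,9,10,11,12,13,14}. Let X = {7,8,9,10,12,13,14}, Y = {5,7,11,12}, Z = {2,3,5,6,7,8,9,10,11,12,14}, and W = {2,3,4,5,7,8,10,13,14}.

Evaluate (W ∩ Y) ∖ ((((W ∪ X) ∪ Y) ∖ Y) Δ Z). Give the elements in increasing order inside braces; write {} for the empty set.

W ∩ Y = {5,7}
W ∪ X = {2,3,4,5,7,8,9,10,12,13,14}
(W ∪ X) ∪ Y = {2,3,4,5,7,8,9,10,11,12,13,14}
((W ∪ X) ∪ Y) ∖ Y = {2,3,4,8,9,10,13,14}
(((W ∪ X) ∪ Y) ∖ Y) Δ Z = {4,5,6,7,11,12,13}
(W ∩ Y) ∖ ((((W ∪ X) ∪ Y) ∖ Y) Δ Z) = {}

{}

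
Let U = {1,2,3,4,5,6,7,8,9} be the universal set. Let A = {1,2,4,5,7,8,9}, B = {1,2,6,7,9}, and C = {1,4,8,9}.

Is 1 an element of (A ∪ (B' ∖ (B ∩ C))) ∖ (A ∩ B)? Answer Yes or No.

No

1 ∈ B, so 1 ∉ B'
1 ∈ B and 1 ∈ C, so 1 ∈ B ∩ C
1 ∉ B' and 1 ∈ (B ∩ C), so 1 ∉ B' ∖ (B ∩ C)
1 ∈ A and 1 ∉ (B' ∖ (B ∩ C)), so 1 ∈ A ∪ (B' ∖ (B ∩ C))
1 ∈ A and 1 ∈ B, so 1 ∈ A ∩ B
1 ∈ (A ∪ (B' ∖ (B ∩ C))) and 1 ∈ (A ∩ B), so 1 ∉ (A ∪ (B' ∖ (B ∩ C))) ∖ (A ∩ B)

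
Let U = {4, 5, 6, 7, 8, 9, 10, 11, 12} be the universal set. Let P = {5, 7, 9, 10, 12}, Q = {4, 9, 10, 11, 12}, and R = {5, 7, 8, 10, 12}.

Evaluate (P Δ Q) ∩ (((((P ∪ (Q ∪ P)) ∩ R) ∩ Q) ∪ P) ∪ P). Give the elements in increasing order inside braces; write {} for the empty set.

{5, 7}

P Δ Q = {4, 5, 7, 11}
Q ∪ P = {4, 5, 7, 9, 10, 11, 12}
P ∪ (Q ∪ P) = {4, 5, 7, 9, 10, 11, 12}
(P ∪ (Q ∪ P)) ∩ R = {5, 7, 10, 12}
((P ∪ (Q ∪ P)) ∩ R) ∩ Q = {10, 12}
(((P ∪ (Q ∪ P)) ∩ R) ∩ Q) ∪ P = {5, 7, 9, 10, 12}
((((P ∪ (Q ∪ P)) ∩ R) ∩ Q) ∪ P) ∪ P = {5, 7, 9, 10, 12}
(P Δ Q) ∩ (((((P ∪ (Q ∪ P)) ∩ R) ∩ Q) ∪ P) ∪ P) = {5, 7}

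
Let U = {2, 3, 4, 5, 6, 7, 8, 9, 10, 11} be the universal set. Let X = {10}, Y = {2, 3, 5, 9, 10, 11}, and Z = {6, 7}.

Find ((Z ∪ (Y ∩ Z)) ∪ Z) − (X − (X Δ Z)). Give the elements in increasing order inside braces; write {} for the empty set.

{6, 7}

Y ∩ Z = {}
Z ∪ (Y ∩ Z) = {6, 7}
(Z ∪ (Y ∩ Z)) ∪ Z = {6, 7}
X Δ Z = {6, 7, 10}
X − (X Δ Z) = {}
((Z ∪ (Y ∩ Z)) ∪ Z) − (X − (X Δ Z)) = {6, 7}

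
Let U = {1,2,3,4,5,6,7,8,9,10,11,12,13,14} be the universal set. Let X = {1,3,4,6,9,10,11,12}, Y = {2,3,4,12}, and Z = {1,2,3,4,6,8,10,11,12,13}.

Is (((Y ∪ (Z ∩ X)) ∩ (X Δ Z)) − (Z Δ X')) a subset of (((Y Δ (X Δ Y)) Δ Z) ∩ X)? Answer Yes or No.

Z ∩ X = {1,3,4,6,10,11,12}
Y ∪ (Z ∩ X) = {1,2,3,4,6,10,11,12}
X Δ Z = {2,8,9,13}
(Y ∪ (Z ∩ X)) ∩ (X Δ Z) = {2}
X' = {2,5,7,8,13,14}
Z Δ X' = {1,3,4,5,6,7,10,11,12,14}
((Y ∪ (Z ∩ X)) ∩ (X Δ Z)) − (Z Δ X') = {2}
X Δ Y = {1,2,6,9,10,11}
Y Δ (X Δ Y) = {1,3,4,6,9,10,11,12}
(Y Δ (X Δ Y)) Δ Z = {2,8,9,13}
((Y Δ (X Δ Y)) Δ Z) ∩ X = {9}
2 ∈ ((Y ∪ (Z ∩ X)) ∩ (X Δ Z)) − (Z Δ X') but 2 ∉ ((Y Δ (X Δ Y)) Δ Z) ∩ X, so the inclusion fails.

No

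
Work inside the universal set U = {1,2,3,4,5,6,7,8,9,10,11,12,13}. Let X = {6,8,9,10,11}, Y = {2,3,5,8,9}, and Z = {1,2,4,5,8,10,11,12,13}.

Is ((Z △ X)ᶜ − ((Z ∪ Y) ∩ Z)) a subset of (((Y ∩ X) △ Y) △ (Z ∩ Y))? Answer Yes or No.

Z △ X = {1,2,4,5,6,9,12,13}
(Z △ X)ᶜ = {3,7,8,10,11}
Z ∪ Y = {1,2,3,4,5,8,9,10,11,12,13}
(Z ∪ Y) ∩ Z = {1,2,4,5,8,10,11,12,13}
(Z △ X)ᶜ − ((Z ∪ Y) ∩ Z) = {3,7}
Y ∩ X = {8,9}
(Y ∩ X) △ Y = {2,3,5}
Z ∩ Y = {2,5,8}
((Y ∩ X) △ Y) △ (Z ∩ Y) = {3,8}
7 ∈ (Z △ X)ᶜ − ((Z ∪ Y) ∩ Z) but 7 ∉ ((Y ∩ X) △ Y) △ (Z ∩ Y), so the inclusion fails.

No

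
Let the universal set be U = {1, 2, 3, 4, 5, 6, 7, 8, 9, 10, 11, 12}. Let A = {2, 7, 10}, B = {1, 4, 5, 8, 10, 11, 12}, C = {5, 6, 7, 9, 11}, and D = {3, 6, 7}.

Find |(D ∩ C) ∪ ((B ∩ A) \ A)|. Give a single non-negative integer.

2

D ∩ C = {6, 7}
B ∩ A = {10}
(B ∩ A) \ A = {}
(D ∩ C) ∪ ((B ∩ A) \ A) = {6, 7}
|(D ∩ C) ∪ ((B ∩ A) \ A)| = 2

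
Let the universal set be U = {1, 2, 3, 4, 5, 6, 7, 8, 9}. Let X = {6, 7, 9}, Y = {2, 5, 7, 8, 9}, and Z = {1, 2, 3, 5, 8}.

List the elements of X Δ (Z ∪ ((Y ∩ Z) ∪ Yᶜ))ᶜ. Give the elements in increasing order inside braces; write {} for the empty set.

{6}

Y ∩ Z = {2, 5, 8}
Yᶜ = {1, 3, 4, 6}
(Y ∩ Z) ∪ Yᶜ = {1, 2, 3, 4, 5, 6, 8}
Z ∪ ((Y ∩ Z) ∪ Yᶜ) = {1, 2, 3, 4, 5, 6, 8}
(Z ∪ ((Y ∩ Z) ∪ Yᶜ))ᶜ = {7, 9}
X Δ (Z ∪ ((Y ∩ Z) ∪ Yᶜ))ᶜ = {6}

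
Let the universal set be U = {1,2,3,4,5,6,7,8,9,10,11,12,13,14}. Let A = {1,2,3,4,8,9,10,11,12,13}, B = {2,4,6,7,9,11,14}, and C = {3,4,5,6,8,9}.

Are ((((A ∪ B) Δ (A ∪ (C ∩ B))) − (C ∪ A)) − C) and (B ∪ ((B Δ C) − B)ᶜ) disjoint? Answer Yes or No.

A ∪ B = {1,2,3,4,6,7,8,9,10,11,12,13,14}
C ∩ B = {4,6,9}
A ∪ (C ∩ B) = {1,2,3,4,6,8,9,10,11,12,13}
(A ∪ B) Δ (A ∪ (C ∩ B)) = {7,14}
C ∪ A = {1,2,3,4,5,6,8,9,10,11,12,13}
((A ∪ B) Δ (A ∪ (C ∩ B))) − (C ∪ A) = {7,14}
(((A ∪ B) Δ (A ∪ (C ∩ B))) − (C ∪ A)) − C = {7,14}
B Δ C = {2,3,5,7,8,11,14}
(B Δ C) − B = {3,5,8}
((B Δ C) − B)ᶜ = {1,2,4,6,7,9,10,11,12,13,14}
B ∪ ((B Δ C) − B)ᶜ = {1,2,4,6,7,9,10,11,12,13,14}
7 lies in both, so they are not disjoint.

No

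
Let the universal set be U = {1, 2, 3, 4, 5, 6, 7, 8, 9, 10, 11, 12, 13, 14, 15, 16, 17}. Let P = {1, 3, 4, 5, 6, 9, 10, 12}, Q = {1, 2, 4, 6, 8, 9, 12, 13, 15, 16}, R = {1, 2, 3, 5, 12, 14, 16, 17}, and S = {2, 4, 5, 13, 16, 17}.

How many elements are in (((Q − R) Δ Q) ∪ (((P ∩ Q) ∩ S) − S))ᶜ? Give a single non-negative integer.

13

Q − R = {4, 6, 8, 9, 13, 15}
(Q − R) Δ Q = {1, 2, 12, 16}
P ∩ Q = {1, 4, 6, 9, 12}
(P ∩ Q) ∩ S = {4}
((P ∩ Q) ∩ S) − S = {}
((Q − R) Δ Q) ∪ (((P ∩ Q) ∩ S) − S) = {1, 2, 12, 16}
(((Q − R) Δ Q) ∪ (((P ∩ Q) ∩ S) − S))ᶜ = {3, 4, 5, 6, 7, 8, 9, 10, 11, 13, 14, 15, 17}
|(((Q − R) Δ Q) ∪ (((P ∩ Q) ∩ S) − S))ᶜ| = 13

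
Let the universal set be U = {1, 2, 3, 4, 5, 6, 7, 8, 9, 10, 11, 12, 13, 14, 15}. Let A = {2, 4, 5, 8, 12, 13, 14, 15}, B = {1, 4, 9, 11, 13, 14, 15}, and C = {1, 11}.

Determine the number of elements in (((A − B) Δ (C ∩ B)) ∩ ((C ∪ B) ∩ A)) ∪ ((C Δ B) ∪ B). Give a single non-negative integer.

7

A − B = {2, 5, 8, 12}
C ∩ B = {1, 11}
(A − B) Δ (C ∩ B) = {1, 2, 5, 8, 11, 12}
C ∪ B = {1, 4, 9, 11, 13, 14, 15}
(C ∪ B) ∩ A = {4, 13, 14, 15}
((A − B) Δ (C ∩ B)) ∩ ((C ∪ B) ∩ A) = {}
C Δ B = {4, 9, 13, 14, 15}
(C Δ B) ∪ B = {1, 4, 9, 11, 13, 14, 15}
(((A − B) Δ (C ∩ B)) ∩ ((C ∪ B) ∩ A)) ∪ ((C Δ B) ∪ B) = {1, 4, 9, 11, 13, 14, 15}
|(((A − B) Δ (C ∩ B)) ∩ ((C ∪ B) ∩ A)) ∪ ((C Δ B) ∪ B)| = 7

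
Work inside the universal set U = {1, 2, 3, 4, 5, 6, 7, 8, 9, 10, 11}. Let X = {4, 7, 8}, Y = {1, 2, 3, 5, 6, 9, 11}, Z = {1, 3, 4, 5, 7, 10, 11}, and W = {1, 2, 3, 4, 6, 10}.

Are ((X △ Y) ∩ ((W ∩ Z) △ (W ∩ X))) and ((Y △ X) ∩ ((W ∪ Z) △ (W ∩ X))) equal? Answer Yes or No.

No

X △ Y = {1, 2, 3, 4, 5, 6, 7, 8, 9, 11}
W ∩ Z = {1, 3, 4, 10}
W ∩ X = {4}
(W ∩ Z) △ (W ∩ X) = {1, 3, 10}
(X △ Y) ∩ ((W ∩ Z) △ (W ∩ X)) = {1, 3}
Y △ X = {1, 2, 3, 4, 5, 6, 7, 8, 9, 11}
W ∪ Z = {1, 2, 3, 4, 5, 6, 7, 10, 11}
(W ∪ Z) △ (W ∩ X) = {1, 2, 3, 5, 6, 7, 10, 11}
(Y △ X) ∩ ((W ∪ Z) △ (W ∩ X)) = {1, 2, 3, 5, 6, 7, 11}
2 ∈ (Y △ X) ∩ ((W ∪ Z) △ (W ∩ X)) but 2 ∉ (X △ Y) ∩ ((W ∩ Z) △ (W ∩ X)), so they differ.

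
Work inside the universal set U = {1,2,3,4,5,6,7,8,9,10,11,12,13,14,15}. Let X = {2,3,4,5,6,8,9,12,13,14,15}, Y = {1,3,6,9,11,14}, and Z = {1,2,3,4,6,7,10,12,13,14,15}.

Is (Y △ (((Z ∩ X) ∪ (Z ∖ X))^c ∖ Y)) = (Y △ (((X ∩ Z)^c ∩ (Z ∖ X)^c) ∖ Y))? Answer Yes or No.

Z ∩ X = {2,3,4,6,12,13,14,15}
Z ∖ X = {1,7,10}
(Z ∩ X) ∪ (Z ∖ X) = {1,2,3,4,6,7,10,12,13,14,15}
((Z ∩ X) ∪ (Z ∖ X))^c = {5,8,9,11}
((Z ∩ X) ∪ (Z ∖ X))^c ∖ Y = {5,8}
Y △ (((Z ∩ X) ∪ (Z ∖ X))^c ∖ Y) = {1,3,5,6,8,9,11,14}
X ∩ Z = {2,3,4,6,12,13,14,15}
(X ∩ Z)^c = {1,5,7,8,9,10,11}
(Z ∖ X)^c = {2,3,4,5,6,8,9,11,12,13,14,15}
(X ∩ Z)^c ∩ (Z ∖ X)^c = {5,8,9,11}
((X ∩ Z)^c ∩ (Z ∖ X)^c) ∖ Y = {5,8}
Y △ (((X ∩ Z)^c ∩ (Z ∖ X)^c) ∖ Y) = {1,3,5,6,8,9,11,14}
Both equal {1,3,5,6,8,9,11,14}, so Y △ (((Z ∩ X) ∪ (Z ∖ X))^c ∖ Y) = Y △ (((X ∩ Z)^c ∩ (Z ∖ X)^c) ∖ Y).

Yes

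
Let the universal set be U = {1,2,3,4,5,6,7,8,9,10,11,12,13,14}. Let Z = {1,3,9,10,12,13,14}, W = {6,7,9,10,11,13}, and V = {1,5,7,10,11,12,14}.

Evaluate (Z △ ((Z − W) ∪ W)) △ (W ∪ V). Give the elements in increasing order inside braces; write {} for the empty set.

{1,5,9,10,12,13,14}

Z − W = {1,3,12,14}
(Z − W) ∪ W = {1,3,6,7,9,10,11,12,13,14}
Z △ ((Z − W) ∪ W) = {6,7,11}
W ∪ V = {1,5,6,7,9,10,11,12,13,14}
(Z △ ((Z − W) ∪ W)) △ (W ∪ V) = {1,5,9,10,12,13,14}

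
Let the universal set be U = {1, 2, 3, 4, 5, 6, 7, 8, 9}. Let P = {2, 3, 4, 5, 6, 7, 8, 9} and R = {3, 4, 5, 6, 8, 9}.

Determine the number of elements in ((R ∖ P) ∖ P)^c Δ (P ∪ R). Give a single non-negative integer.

R ∖ P = {}
(R ∖ P) ∖ P = {}
((R ∖ P) ∖ P)^c = {1, 2, 3, 4, 5, 6, 7, 8, 9}
P ∪ R = {2, 3, 4, 5, 6, 7, 8, 9}
((R ∖ P) ∖ P)^c Δ (P ∪ R) = {1}
|((R ∖ P) ∖ P)^c Δ (P ∪ R)| = 1

1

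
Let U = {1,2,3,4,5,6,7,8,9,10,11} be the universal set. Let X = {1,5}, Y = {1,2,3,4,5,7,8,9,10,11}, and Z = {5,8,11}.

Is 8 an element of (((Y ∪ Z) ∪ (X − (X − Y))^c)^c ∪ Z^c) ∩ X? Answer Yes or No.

No

8 ∈ Y and 8 ∈ Z, so 8 ∈ Y ∪ Z
8 ∉ X and 8 ∈ Y, so 8 ∉ X − Y
8 ∉ X and 8 ∉ (X − Y), so 8 ∉ X − (X − Y)
8 ∈ (X − (X − Y))^c since 8 ∉ (X − (X − Y))
8 ∈ (Y ∪ Z) and 8 ∈ (X − (X − Y))^c, so 8 ∈ (Y ∪ Z) ∪ (X − (X − Y))^c
8 ∉ ((Y ∪ Z) ∪ (X − (X − Y))^c)^c since 8 ∈ ((Y ∪ Z) ∪ (X − (X − Y))^c)
8 ∈ Z, so 8 ∉ Z^c
8 ∉ ((Y ∪ Z) ∪ (X − (X − Y))^c)^c and 8 ∉ Z^c, so 8 ∉ ((Y ∪ Z) ∪ (X − (X − Y))^c)^c ∪ Z^c
8 ∉ (((Y ∪ Z) ∪ (X − (X − Y))^c)^c ∪ Z^c) and 8 ∉ X, so 8 ∉ (((Y ∪ Z) ∪ (X − (X − Y))^c)^c ∪ Z^c) ∩ X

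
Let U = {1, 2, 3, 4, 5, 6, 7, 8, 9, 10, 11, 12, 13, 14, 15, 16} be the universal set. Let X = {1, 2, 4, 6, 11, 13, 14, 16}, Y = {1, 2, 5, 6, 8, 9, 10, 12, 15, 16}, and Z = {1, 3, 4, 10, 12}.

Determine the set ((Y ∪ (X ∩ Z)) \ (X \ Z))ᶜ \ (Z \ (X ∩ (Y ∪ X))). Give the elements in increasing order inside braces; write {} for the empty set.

X ∩ Z = {1, 4}
Y ∪ (X ∩ Z) = {1, 2, 4, 5, 6, 8, 9, 10, 12, 15, 16}
X \ Z = {2, 6, 11, 13, 14, 16}
(Y ∪ (X ∩ Z)) \ (X \ Z) = {1, 4, 5, 8, 9, 10, 12, 15}
((Y ∪ (X ∩ Z)) \ (X \ Z))ᶜ = {2, 3, 6, 7, 11, 13, 14, 16}
Y ∪ X = {1, 2, 4, 5, 6, 8, 9, 10, 11, 12, 13, 14, 15, 16}
X ∩ (Y ∪ X) = {1, 2, 4, 6, 11, 13, 14, 16}
Z \ (X ∩ (Y ∪ X)) = {3, 10, 12}
((Y ∪ (X ∩ Z)) \ (X \ Z))ᶜ \ (Z \ (X ∩ (Y ∪ X))) = {2, 6, 7, 11, 13, 14, 16}

{2, 6, 7, 11, 13, 14, 16}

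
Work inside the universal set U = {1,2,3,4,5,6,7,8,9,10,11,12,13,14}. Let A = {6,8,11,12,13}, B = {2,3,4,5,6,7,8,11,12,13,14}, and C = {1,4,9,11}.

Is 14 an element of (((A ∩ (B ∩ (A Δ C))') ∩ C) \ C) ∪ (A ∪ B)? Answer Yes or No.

14 ∉ A and 14 ∉ C, so 14 ∉ A Δ C
14 ∈ B and 14 ∉ (A Δ C), so 14 ∉ B ∩ (A Δ C)
14 ∈ (B ∩ (A Δ C))' since 14 ∉ (B ∩ (A Δ C))
14 ∉ A and 14 ∈ (B ∩ (A Δ C))', so 14 ∉ A ∩ (B ∩ (A Δ C))'
14 ∉ (A ∩ (B ∩ (A Δ C))') and 14 ∉ C, so 14 ∉ (A ∩ (B ∩ (A Δ C))') ∩ C
14 ∉ ((A ∩ (B ∩ (A Δ C))') ∩ C) and 14 ∉ C, so 14 ∉ ((A ∩ (B ∩ (A Δ C))') ∩ C) \ C
14 ∉ A and 14 ∈ B, so 14 ∈ A ∪ B
14 ∉ (((A ∩ (B ∩ (A Δ C))') ∩ C) \ C) and 14 ∈ (A ∪ B), so 14 ∈ (((A ∩ (B ∩ (A Δ C))') ∩ C) \ C) ∪ (A ∪ B)

Yes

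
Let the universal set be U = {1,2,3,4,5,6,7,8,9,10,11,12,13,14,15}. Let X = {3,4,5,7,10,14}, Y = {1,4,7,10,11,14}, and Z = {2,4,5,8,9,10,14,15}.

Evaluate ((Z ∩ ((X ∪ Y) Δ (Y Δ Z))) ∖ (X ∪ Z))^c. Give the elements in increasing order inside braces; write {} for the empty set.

{1,2,3,4,5,6,7,8,9,10,11,12,13,14,15}

X ∪ Y = {1,3,4,5,7,10,11,14}
Y Δ Z = {1,2,5,7,8,9,11,15}
(X ∪ Y) Δ (Y Δ Z) = {2,3,4,8,9,10,14,15}
Z ∩ ((X ∪ Y) Δ (Y Δ Z)) = {2,4,8,9,10,14,15}
X ∪ Z = {2,3,4,5,7,8,9,10,14,15}
(Z ∩ ((X ∪ Y) Δ (Y Δ Z))) ∖ (X ∪ Z) = {}
((Z ∩ ((X ∪ Y) Δ (Y Δ Z))) ∖ (X ∪ Z))^c = {1,2,3,4,5,6,7,8,9,10,11,12,13,14,15}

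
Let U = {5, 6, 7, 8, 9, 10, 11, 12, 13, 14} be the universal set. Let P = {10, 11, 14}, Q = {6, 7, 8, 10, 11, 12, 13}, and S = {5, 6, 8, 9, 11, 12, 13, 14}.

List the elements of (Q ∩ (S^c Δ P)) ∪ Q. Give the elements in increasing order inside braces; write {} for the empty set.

S^c = {7, 10}
S^c Δ P = {7, 11, 14}
Q ∩ (S^c Δ P) = {7, 11}
(Q ∩ (S^c Δ P)) ∪ Q = {6, 7, 8, 10, 11, 12, 13}

{6, 7, 8, 10, 11, 12, 13}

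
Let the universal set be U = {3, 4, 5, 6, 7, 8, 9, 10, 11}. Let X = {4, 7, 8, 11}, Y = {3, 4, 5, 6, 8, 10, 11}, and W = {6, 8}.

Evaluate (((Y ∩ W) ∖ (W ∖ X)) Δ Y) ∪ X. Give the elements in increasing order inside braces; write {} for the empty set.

Y ∩ W = {6, 8}
W ∖ X = {6}
(Y ∩ W) ∖ (W ∖ X) = {8}
((Y ∩ W) ∖ (W ∖ X)) Δ Y = {3, 4, 5, 6, 10, 11}
(((Y ∩ W) ∖ (W ∖ X)) Δ Y) ∪ X = {3, 4, 5, 6, 7, 8, 10, 11}

{3, 4, 5, 6, 7, 8, 10, 11}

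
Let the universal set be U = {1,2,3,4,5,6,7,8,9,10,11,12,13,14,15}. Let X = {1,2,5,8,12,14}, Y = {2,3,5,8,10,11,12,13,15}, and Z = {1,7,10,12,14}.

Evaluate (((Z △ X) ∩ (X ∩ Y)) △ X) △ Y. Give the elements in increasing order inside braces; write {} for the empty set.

{1,2,3,5,8,10,11,13,14,15}

Z △ X = {2,5,7,8,10}
X ∩ Y = {2,5,8,12}
(Z △ X) ∩ (X ∩ Y) = {2,5,8}
((Z △ X) ∩ (X ∩ Y)) △ X = {1,12,14}
(((Z △ X) ∩ (X ∩ Y)) △ X) △ Y = {1,2,3,5,8,10,11,13,14,15}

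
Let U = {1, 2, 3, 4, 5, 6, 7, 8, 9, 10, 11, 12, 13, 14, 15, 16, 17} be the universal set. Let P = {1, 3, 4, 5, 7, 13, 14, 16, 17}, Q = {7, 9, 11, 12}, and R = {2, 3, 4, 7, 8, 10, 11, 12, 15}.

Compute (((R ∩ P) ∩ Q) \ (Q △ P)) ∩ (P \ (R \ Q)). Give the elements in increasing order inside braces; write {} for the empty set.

R ∩ P = {3, 4, 7}
(R ∩ P) ∩ Q = {7}
Q △ P = {1, 3, 4, 5, 9, 11, 12, 13, 14, 16, 17}
((R ∩ P) ∩ Q) \ (Q △ P) = {7}
R \ Q = {2, 3, 4, 8, 10, 15}
P \ (R \ Q) = {1, 5, 7, 13, 14, 16, 17}
(((R ∩ P) ∩ Q) \ (Q △ P)) ∩ (P \ (R \ Q)) = {7}

{7}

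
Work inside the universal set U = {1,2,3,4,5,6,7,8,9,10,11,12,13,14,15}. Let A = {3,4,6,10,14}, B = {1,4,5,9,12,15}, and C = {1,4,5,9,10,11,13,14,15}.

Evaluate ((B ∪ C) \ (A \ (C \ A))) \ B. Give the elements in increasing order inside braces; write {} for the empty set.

{11,13}

B ∪ C = {1,4,5,9,10,11,12,13,14,15}
C \ A = {1,5,9,11,13,15}
A \ (C \ A) = {3,4,6,10,14}
(B ∪ C) \ (A \ (C \ A)) = {1,5,9,11,12,13,15}
((B ∪ C) \ (A \ (C \ A))) \ B = {11,13}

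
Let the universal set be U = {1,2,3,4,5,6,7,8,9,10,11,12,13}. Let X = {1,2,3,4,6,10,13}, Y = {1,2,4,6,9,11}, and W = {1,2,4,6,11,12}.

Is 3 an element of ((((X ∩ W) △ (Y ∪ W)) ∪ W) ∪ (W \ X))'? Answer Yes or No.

3 ∈ X and 3 ∉ W, so 3 ∉ X ∩ W
3 ∉ Y and 3 ∉ W, so 3 ∉ Y ∪ W
3 ∉ (X ∩ W) and 3 ∉ (Y ∪ W), so 3 ∉ (X ∩ W) △ (Y ∪ W)
3 ∉ ((X ∩ W) △ (Y ∪ W)) and 3 ∉ W, so 3 ∉ ((X ∩ W) △ (Y ∪ W)) ∪ W
3 ∉ W and 3 ∈ X, so 3 ∉ W \ X
3 ∉ (((X ∩ W) △ (Y ∪ W)) ∪ W) and 3 ∉ (W \ X), so 3 ∉ (((X ∩ W) △ (Y ∪ W)) ∪ W) ∪ (W \ X)
3 ∈ ((((X ∩ W) △ (Y ∪ W)) ∪ W) ∪ (W \ X))' since 3 ∉ ((((X ∩ W) △ (Y ∪ W)) ∪ W) ∪ (W \ X))

Yes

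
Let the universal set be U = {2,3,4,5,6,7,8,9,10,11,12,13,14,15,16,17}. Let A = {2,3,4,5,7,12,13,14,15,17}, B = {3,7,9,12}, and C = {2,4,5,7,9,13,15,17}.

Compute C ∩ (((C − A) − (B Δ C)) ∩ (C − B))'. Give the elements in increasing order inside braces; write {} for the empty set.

{2,4,5,7,9,13,15,17}

C − A = {9}
B Δ C = {2,3,4,5,12,13,15,17}
(C − A) − (B Δ C) = {9}
C − B = {2,4,5,13,15,17}
((C − A) − (B Δ C)) ∩ (C − B) = {}
(((C − A) − (B Δ C)) ∩ (C − B))' = {2,3,4,5,6,7,8,9,10,11,12,13,14,15,16,17}
C ∩ (((C − A) − (B Δ C)) ∩ (C − B))' = {2,4,5,7,9,13,15,17}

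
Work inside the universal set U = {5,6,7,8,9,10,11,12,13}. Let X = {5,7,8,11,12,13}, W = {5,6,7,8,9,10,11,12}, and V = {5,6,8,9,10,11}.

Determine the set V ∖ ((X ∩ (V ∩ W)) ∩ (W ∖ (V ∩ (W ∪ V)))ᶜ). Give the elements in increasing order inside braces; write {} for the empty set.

V ∩ W = {5,6,8,9,10,11}
X ∩ (V ∩ W) = {5,8,11}
W ∪ V = {5,6,7,8,9,10,11,12}
V ∩ (W ∪ V) = {5,6,8,9,10,11}
W ∖ (V ∩ (W ∪ V)) = {7,12}
(W ∖ (V ∩ (W ∪ V)))ᶜ = {5,6,8,9,10,11,13}
(X ∩ (V ∩ W)) ∩ (W ∖ (V ∩ (W ∪ V)))ᶜ = {5,8,11}
V ∖ ((X ∩ (V ∩ W)) ∩ (W ∖ (V ∩ (W ∪ V)))ᶜ) = {6,9,10}

{6,9,10}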